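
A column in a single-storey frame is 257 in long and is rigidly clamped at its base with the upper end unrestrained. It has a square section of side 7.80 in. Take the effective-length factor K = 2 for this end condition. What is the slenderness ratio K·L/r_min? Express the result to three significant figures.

λ ≈ 228

For a square r = a/√12 = 7.80/√12 = 2.252 in
L_e = K·L = 2 × 257 = 514.0 in
λ = L_e / r_min = 514.00 / 2.252 = 228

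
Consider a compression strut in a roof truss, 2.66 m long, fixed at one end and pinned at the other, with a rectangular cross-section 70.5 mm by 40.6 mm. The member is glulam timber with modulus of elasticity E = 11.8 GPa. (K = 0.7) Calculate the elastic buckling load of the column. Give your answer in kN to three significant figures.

Buckling occurs about the weak axis: I_min = h·b³/12 with b = 40.6 mm (the shorter side).
I_min = 70.5×40.6³/12 = 3.932×10^5 mm⁴
I = 3.932×10^5 mm⁴ = 3.932×10^-7 m⁴
Effective length L_e = K·L = 0.7 × 2.66 = 1.862 m
P_cr = π²EI / L_e² = π² × 11.8×10⁹ × 3.932×10^-7 / 1.862² = 1.321×10^4 N

P_cr ≈ 13.2 kN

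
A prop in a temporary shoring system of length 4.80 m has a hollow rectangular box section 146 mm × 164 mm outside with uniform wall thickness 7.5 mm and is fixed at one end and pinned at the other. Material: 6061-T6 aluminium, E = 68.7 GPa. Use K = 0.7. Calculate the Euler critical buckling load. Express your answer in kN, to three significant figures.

P_cr ≈ 878 kN

Inner dimensions: h_i = 164 − 2×7.5 = 149.0 mm, b_i = 146 − 2×7.5 = 131.0 mm
Weak-axis I_min = (h_o·b_o³ − h_i·b_i³)/12 with b_o = 146, b_i = 131.0 mm (shorter outer/inner sides).
I_min = (164×146³ − 149.0×131.0³)/12 = 1.462×10^7 mm⁴
I = 1.462×10^7 mm⁴ = 1.462×10^-5 m⁴
Effective length L_e = K·L = 0.7 × 4.80 = 3.360 m
P_cr = π²EI / L_e² = π² × 68.7×10⁹ × 1.462×10^-5 / 3.360² = 8.780×10^5 N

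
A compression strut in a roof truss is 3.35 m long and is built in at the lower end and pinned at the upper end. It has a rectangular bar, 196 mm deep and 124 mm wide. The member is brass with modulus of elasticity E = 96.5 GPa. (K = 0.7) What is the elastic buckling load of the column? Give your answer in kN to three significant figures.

P_cr ≈ 5390 kN

Buckling occurs about the weak axis: I_min = h·b³/12 with b = 124 mm (the shorter side).
I_min = 196×124³/12 = 3.114×10^7 mm⁴
I = 3.114×10^7 mm⁴ = 3.114×10^-5 m⁴
Effective length L_e = K·L = 0.7 × 3.35 = 2.345 m
P_cr = π²EI / L_e² = π² × 96.5×10⁹ × 3.114×10^-5 / 2.345² = 5.394×10^6 N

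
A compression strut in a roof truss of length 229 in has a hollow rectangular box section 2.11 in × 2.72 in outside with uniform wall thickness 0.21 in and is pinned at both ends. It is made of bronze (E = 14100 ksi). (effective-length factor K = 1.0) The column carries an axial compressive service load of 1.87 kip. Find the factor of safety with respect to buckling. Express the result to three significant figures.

n ≈ 1.71

Inner dimensions: h_i = 2.72 − 2×0.21 = 2.300 in, b_i = 2.11 − 2×0.21 = 1.690 in
Weak-axis I_min = (h_o·b_o³ − h_i·b_i³)/12 with b_o = 2.11, b_i = 1.690 in (shorter outer/inner sides).
I_min = (2.72×2.11³ − 2.300×1.690³)/12 = 1.204 in⁴
Effective length L_e = K·L = 1 × 229 = 229.0 in
P_cr = π²EI / L_e² = π² × 14100×10³ × 1.204 / 229.0² = 3.195×10^3 lb
Factor of safety n = P_cr / P = 3.1954 / 1.87 = 1.71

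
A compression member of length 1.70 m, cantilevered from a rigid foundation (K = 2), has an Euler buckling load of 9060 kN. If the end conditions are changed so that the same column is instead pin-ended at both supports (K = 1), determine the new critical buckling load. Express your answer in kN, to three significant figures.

P_cr ≈ 36200 kN

P_cr ∝ 1/K², so P_cr,new = P_cr,old × (K_old/K_new)² = 9060 × (2/1)²
= 9060 × 4.000 = 36200 kN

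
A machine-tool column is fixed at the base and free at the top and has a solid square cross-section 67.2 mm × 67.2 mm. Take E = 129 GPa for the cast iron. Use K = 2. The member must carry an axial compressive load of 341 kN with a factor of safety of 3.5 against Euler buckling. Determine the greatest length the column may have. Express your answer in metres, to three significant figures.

L_max ≈ 0.673 m

I = a⁴/12 = 67.2⁴/12 = 1.699×10^6 mm⁴
I = 1.699×10^-6 m⁴
Required critical load P_cr = n·P = 3.5 × 341 = 1194 kN = 1.194×10^6 N
From P_cr = π²EI/(K·L)²:  L = (1/K)·√(π²EI/P_cr) = (1/2)·√(π²×1.29×10^11×1.699×10^-6/1.194×10^6)
L = 0.673 m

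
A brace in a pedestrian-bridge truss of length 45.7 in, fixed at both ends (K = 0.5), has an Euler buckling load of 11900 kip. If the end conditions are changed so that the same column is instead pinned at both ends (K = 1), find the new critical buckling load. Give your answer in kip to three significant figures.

P_cr ≈ 2980 kip

P_cr ∝ 1/K², so P_cr,new = P_cr,old × (K_old/K_new)² = 11900 × (0.5/1)²
= 11900 × 0.2500 = 2980 kip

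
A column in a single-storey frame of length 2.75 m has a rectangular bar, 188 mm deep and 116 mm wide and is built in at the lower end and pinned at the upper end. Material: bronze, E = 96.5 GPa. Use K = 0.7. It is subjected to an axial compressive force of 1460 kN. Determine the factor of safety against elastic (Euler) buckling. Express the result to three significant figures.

Buckling occurs about the weak axis: I_min = h·b³/12 with b = 116 mm (the shorter side).
I_min = 188×116³/12 = 2.445×10^7 mm⁴
I = 2.445×10^7 mm⁴ = 2.445×10^-5 m⁴
Effective length L_e = K·L = 0.7 × 2.75 = 1.925 m
P_cr = π²EI / L_e² = π² × 96.5×10⁹ × 2.445×10^-5 / 1.925² = 6.285×10^6 N
Factor of safety n = P_cr / P = 6285.2 / 1460 = 4.30

n ≈ 4.30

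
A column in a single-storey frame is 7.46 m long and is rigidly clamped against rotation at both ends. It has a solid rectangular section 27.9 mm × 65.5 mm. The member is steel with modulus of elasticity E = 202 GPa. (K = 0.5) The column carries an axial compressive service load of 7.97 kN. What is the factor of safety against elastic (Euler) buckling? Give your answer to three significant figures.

n ≈ 2.13

Buckling occurs about the weak axis: I_min = h·b³/12 with b = 27.9 mm (the shorter side).
I_min = 65.5×27.9³/12 = 1.185×10^5 mm⁴
I = 1.185×10^5 mm⁴ = 1.185×10^-7 m⁴
Effective length L_e = K·L = 0.5 × 7.46 = 3.730 m
P_cr = π²EI / L_e² = π² × 202×10⁹ × 1.185×10^-7 / 3.730² = 1.699×10^4 N
Factor of safety n = P_cr / P = 16.987 / 7.97 = 2.13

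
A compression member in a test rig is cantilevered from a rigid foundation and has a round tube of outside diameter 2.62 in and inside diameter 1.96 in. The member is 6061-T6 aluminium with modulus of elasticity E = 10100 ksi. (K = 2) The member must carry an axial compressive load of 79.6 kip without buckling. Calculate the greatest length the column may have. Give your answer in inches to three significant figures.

L_max ≈ 22.3 in

d_o = 2.62 in, d_i = 1.96 in
I = π(d_o⁴ − d_i⁴)/64 = π(2.62⁴ − 1.960⁴)/64 = 1.589 in⁴
At the buckling limit P_cr = P = 7.960×10^4 lb
From P_cr = π²EI/(K·L)²:  L = (1/K)·√(π²EI/P_cr) = (1/2)·√(π²×1.01×10^7×1.589/7.960×10^4)
L = 22.3 in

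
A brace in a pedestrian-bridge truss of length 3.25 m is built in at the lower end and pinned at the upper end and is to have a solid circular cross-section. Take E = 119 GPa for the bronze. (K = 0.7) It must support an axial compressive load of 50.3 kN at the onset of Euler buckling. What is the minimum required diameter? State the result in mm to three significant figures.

L_e = K·L = 0.7 × 3.25 = 2.275 m
Required I = P_cr·L_e²/(π²E) = 5.030×10^4 × 2.275² / (π² × 1.19×10^11) = 2.217×10^-7 m⁴
I_req = 2.217×10^5 mm⁴
Solid circle: I = πd⁴/64  ⇒  d = (64I/π)^(1/4) = (64×2.217×10^5/π)^(1/4) = 46.1 mm

d ≈ 46.1 mm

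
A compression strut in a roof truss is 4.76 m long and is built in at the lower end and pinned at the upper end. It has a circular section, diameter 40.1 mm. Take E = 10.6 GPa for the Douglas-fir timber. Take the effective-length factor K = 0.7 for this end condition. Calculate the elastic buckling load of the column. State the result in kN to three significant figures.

I = πd⁴/64 = π×40.1⁴/64 = 1.269×10^5 mm⁴
I = 1.269×10^5 mm⁴ = 1.269×10^-7 m⁴
Effective length L_e = K·L = 0.7 × 4.76 = 3.332 m
P_cr = π²EI / L_e² = π² × 10.6×10⁹ × 1.269×10^-7 / 3.332² = 1.196×10^3 N

P_cr ≈ 1.20 kN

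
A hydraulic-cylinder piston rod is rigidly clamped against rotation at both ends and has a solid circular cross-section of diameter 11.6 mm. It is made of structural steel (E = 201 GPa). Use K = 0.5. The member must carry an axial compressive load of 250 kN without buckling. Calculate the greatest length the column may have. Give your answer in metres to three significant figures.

I = πd⁴/64 = π×11.6⁴/64 = 888.8 mm⁴
I = 8.888×10^-10 m⁴
At the buckling limit P_cr = P = 2.500×10^5 N
From P_cr = π²EI/(K·L)²:  L = (1/K)·√(π²EI/P_cr) = (1/0.5)·√(π²×2.01×10^11×8.888×10^-10/2.500×10^5)
L = 0.168 m

L_max ≈ 0.168 m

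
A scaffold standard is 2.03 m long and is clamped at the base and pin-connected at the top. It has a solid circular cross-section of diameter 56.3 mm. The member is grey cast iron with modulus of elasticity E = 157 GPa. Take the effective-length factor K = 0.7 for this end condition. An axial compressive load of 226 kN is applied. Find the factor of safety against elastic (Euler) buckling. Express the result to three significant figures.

I = πd⁴/64 = π×56.3⁴/64 = 4.932×10^5 mm⁴
I = 4.932×10^5 mm⁴ = 4.932×10^-7 m⁴
Effective length L_e = K·L = 0.7 × 2.03 = 1.421 m
P_cr = π²EI / L_e² = π² × 157×10⁹ × 4.932×10^-7 / 1.421² = 3.785×10^5 N
Factor of safety n = P_cr / P = 378.46 / 226 = 1.67

n ≈ 1.67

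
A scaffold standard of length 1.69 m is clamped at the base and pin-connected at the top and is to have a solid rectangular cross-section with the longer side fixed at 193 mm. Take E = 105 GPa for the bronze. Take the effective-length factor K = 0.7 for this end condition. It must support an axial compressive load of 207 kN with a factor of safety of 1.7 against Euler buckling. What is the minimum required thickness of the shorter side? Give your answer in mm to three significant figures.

Required P_cr = n·P = 1.7 × 207 = 351.9 kN
L_e = K·L = 0.7 × 1.69 = 1.183 m
Required I = P_cr·L_e²/(π²E) = 3.519×10^5 × 1.183² / (π² × 1.05×10^11) = 4.752×10^-7 m⁴
I_req = 4.752×10^5 mm⁴
Rectangle, weak axis: I_min = h·b³/12 with h = 193 mm fixed  ⇒  b = (12I/h)^(1/3) = 30.9 mm

b ≈ 30.9 mm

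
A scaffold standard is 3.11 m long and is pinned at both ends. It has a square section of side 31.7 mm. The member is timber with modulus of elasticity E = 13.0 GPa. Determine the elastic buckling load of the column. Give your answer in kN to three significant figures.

I = a⁴/12 = 31.7⁴/12 = 8.415×10^4 mm⁴
I = 8.415×10^4 mm⁴ = 8.415×10^-8 m⁴
Effective length L_e = K·L = 1 × 3.11 = 3.110 m
P_cr = π²EI / L_e² = π² × 13.0×10⁹ × 8.415×10^-8 / 3.110² = 1.116×10^3 N

P_cr ≈ 1.12 kN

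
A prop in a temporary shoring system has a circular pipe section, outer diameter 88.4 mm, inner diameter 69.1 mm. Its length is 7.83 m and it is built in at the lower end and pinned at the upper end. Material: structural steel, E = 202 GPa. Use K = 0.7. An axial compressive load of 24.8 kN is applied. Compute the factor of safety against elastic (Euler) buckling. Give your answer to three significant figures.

d_o = 88.4 mm, d_i = 69.1 mm
I = π(d_o⁴ − d_i⁴)/64 = π(88.4⁴ − 69.10⁴)/64 = 1.879×10^6 mm⁴
I = 1.879×10^6 mm⁴ = 1.879×10^-6 m⁴
Effective length L_e = K·L = 0.7 × 7.83 = 5.481 m
P_cr = π²EI / L_e² = π² × 202×10⁹ × 1.879×10^-6 / 5.481² = 1.247×10^5 N
Factor of safety n = P_cr / P = 124.66 / 24.8 = 5.03

n ≈ 5.03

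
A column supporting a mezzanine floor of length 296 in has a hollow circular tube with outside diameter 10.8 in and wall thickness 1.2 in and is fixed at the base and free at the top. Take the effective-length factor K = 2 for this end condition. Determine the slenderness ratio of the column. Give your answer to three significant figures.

Inner diameter d_i = 10.8 − 2×1.2 = 8.400 in
I = π(d_o⁴ − d_i⁴)/64 = π(10.8⁴ − 8.400⁴)/64 = 423.4 in⁴
A = 36.19 in²;  r_min = √(I/A) = √(423.4/36.19) = 3.421 in
L_e = K·L = 2 × 296 = 592.0 in
λ = L_e / r_min = 592.00 / 3.421 = 173

λ ≈ 173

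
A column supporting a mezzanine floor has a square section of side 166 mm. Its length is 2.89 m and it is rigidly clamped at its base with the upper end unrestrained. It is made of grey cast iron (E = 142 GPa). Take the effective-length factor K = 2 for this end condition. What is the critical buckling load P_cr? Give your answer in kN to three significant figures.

P_cr ≈ 2650 kN

I = a⁴/12 = 166⁴/12 = 6.328×10^7 mm⁴
I = 6.328×10^7 mm⁴ = 6.328×10^-5 m⁴
Effective length L_e = K·L = 2 × 2.89 = 5.780 m
P_cr = π²EI / L_e² = π² × 142×10⁹ × 6.328×10^-5 / 5.780² = 2.655×10^6 N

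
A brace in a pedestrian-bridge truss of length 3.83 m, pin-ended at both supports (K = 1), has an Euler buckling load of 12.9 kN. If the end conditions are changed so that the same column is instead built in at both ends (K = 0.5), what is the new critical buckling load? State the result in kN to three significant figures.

P_cr ∝ 1/K², so P_cr,new = P_cr,old × (K_old/K_new)² = 12.9 × (1/0.5)²
= 12.9 × 4.000 = 51.6 kN

P_cr ≈ 51.6 kN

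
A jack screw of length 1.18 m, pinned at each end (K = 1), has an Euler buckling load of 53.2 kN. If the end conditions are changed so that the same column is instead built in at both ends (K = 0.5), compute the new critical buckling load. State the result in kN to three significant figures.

P_cr ∝ 1/K², so P_cr,new = P_cr,old × (K_old/K_new)² = 53.2 × (1/0.5)²
= 53.2 × 4.000 = 213 kN

P_cr ≈ 213 kN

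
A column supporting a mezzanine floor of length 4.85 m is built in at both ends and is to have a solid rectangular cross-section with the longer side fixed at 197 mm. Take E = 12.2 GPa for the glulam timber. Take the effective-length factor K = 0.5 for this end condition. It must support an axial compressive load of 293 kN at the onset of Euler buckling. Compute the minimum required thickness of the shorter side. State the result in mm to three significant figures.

b ≈ 95.5 mm

L_e = K·L = 0.5 × 4.85 = 2.425 m
Required I = P_cr·L_e²/(π²E) = 2.930×10^5 × 2.425² / (π² × 1.22×10^10) = 1.431×10^-5 m⁴
I_req = 1.431×10^7 mm⁴
Rectangle, weak axis: I_min = h·b³/12 with h = 197 mm fixed  ⇒  b = (12I/h)^(1/3) = 95.5 mm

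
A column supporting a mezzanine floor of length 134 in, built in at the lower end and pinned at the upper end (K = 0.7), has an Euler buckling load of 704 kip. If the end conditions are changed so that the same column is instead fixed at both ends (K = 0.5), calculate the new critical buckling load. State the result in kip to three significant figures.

P_cr ≈ 1380 kip

P_cr ∝ 1/K², so P_cr,new = P_cr,old × (K_old/K_new)² = 704 × (0.7/0.5)²
= 704 × 1.960 = 1380 kip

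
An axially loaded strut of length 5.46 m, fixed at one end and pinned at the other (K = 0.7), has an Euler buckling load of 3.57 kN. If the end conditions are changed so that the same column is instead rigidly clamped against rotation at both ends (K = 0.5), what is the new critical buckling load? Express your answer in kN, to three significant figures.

P_cr ∝ 1/K², so P_cr,new = P_cr,old × (K_old/K_new)² = 3.57 × (0.7/0.5)²
= 3.57 × 1.960 = 7.00 kN

P_cr ≈ 7.00 kN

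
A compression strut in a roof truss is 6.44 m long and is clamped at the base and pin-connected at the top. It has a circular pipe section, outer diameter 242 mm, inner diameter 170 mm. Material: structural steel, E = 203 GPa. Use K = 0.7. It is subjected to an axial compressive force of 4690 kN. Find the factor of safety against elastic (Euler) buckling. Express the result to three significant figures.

n ≈ 2.68

d_o = 242 mm, d_i = 170 mm
I = π(d_o⁴ − d_i⁴)/64 = π(242⁴ − 170.0⁴)/64 = 1.274×10^8 mm⁴
I = 1.274×10^8 mm⁴ = 1.274×10^-4 m⁴
Effective length L_e = K·L = 0.7 × 6.44 = 4.508 m
P_cr = π²EI / L_e² = π² × 203×10⁹ × 1.274×10^-4 / 4.508² = 1.256×10^7 N
Factor of safety n = P_cr / P = 12556 / 4690 = 2.68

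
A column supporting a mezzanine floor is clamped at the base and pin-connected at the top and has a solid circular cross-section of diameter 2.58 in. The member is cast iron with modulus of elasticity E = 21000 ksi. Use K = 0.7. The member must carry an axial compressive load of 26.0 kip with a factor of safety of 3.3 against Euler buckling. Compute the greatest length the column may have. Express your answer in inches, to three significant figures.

I = πd⁴/64 = π×2.58⁴/64 = 2.175 in⁴
Required critical load P_cr = n·P = 3.3 × 26.0 = 85.80 kip = 8.580×10^4 lb
From P_cr = π²EI/(K·L)²:  L = (1/K)·√(π²EI/P_cr) = (1/0.7)·√(π²×2.10×10^7×2.175/8.580×10^4)
L = 104 in

L_max ≈ 104 in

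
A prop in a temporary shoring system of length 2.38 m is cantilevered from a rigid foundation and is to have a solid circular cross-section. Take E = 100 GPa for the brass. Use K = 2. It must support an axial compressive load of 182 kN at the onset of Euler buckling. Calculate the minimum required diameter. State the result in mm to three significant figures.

L_e = K·L = 2 × 2.38 = 4.760 m
Required I = P_cr·L_e²/(π²E) = 1.820×10^5 × 4.760² / (π² × 1.00×10^11) = 4.178×10^-6 m⁴
I_req = 4.178×10^6 mm⁴
Solid circle: I = πd⁴/64  ⇒  d = (64I/π)^(1/4) = (64×4.178×10^6/π)^(1/4) = 96.1 mm

d ≈ 96.1 mm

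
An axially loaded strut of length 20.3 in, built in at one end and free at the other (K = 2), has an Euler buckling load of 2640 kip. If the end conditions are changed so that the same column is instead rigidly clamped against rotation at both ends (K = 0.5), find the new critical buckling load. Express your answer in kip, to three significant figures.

P_cr ≈ 42200 kip

P_cr ∝ 1/K², so P_cr,new = P_cr,old × (K_old/K_new)² = 2640 × (2/0.5)²
= 2640 × 16.00 = 42200 kip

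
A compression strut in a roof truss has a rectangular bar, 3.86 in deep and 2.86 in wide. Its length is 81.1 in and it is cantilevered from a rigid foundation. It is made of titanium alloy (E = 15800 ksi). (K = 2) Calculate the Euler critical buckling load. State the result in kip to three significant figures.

P_cr ≈ 44.6 kip

Buckling occurs about the weak axis: I_min = h·b³/12 with b = 2.86 in (the shorter side).
I_min = 3.86×2.86³/12 = 7.525 in⁴
Effective length L_e = K·L = 2 × 81.1 = 162.2 in
P_cr = π²EI / L_e² = π² × 15800×10³ × 7.525 / 162.2² = 4.460×10^4 lb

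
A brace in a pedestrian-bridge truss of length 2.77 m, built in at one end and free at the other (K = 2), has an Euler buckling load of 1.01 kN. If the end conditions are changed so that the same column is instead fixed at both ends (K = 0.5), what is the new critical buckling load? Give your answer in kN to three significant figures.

P_cr ∝ 1/K², so P_cr,new = P_cr,old × (K_old/K_new)² = 1.01 × (2/0.5)²
= 1.01 × 16.00 = 16.2 kN

P_cr ≈ 16.2 kN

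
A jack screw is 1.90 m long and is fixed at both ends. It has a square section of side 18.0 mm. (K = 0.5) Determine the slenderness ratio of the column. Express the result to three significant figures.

λ ≈ 183

I = a⁴/12 = 18.0⁴/12 = 8.748×10^3 mm⁴
A = 324.0 mm²;  r_min = √(I/A) = √(8.748×10^3/324.0) = 5.196 mm
L_e = K·L = 0.5 × 1.90 m = 0.9500 m = 950.00 mm
λ = L_e / r_min = 950.00 / 5.196 = 183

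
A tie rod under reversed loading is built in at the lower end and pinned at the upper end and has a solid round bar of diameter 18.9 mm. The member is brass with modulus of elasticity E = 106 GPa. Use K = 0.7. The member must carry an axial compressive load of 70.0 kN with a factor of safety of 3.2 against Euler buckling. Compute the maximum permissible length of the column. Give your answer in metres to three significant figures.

L_max ≈ 0.244 m

I = πd⁴/64 = π×18.9⁴/64 = 6.264×10^3 mm⁴
I = 6.264×10^-9 m⁴
Required critical load P_cr = n·P = 3.2 × 70.0 = 224.0 kN = 2.240×10^5 N
From P_cr = π²EI/(K·L)²:  L = (1/K)·√(π²EI/P_cr) = (1/0.7)·√(π²×1.06×10^11×6.264×10^-9/2.240×10^5)
L = 0.244 m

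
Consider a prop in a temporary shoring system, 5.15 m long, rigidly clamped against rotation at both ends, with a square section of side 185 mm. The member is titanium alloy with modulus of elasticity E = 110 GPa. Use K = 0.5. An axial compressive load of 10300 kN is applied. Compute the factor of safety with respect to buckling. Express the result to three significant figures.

I = a⁴/12 = 185⁴/12 = 9.761×10^7 mm⁴
I = 9.761×10^7 mm⁴ = 9.761×10^-5 m⁴
Effective length L_e = K·L = 0.5 × 5.15 = 2.575 m
P_cr = π²EI / L_e² = π² × 110×10⁹ × 9.761×10^-5 / 2.575² = 1.598×10^7 N
Factor of safety n = P_cr / P = 15982 / 10300 = 1.55

n ≈ 1.55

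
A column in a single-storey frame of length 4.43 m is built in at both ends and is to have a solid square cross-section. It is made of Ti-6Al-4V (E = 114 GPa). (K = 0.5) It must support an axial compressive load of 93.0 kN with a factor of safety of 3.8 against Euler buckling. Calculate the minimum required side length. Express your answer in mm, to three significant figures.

a ≈ 65.6 mm

Required P_cr = n·P = 3.8 × 93.0 = 353.4 kN
L_e = K·L = 0.5 × 4.43 = 2.215 m
Required I = P_cr·L_e²/(π²E) = 3.534×10^5 × 2.215² / (π² × 1.14×10^11) = 1.541×10^-6 m⁴
I_req = 1.541×10^6 mm⁴
Solid square: I = a⁴/12  ⇒  a = (12I)^(1/4) = (12×1.541×10^6)^(1/4) = 65.6 mm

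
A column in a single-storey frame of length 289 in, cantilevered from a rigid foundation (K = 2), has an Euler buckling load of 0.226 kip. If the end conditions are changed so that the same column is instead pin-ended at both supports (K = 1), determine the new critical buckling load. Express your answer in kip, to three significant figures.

P_cr ≈ 0.904 kip

P_cr ∝ 1/K², so P_cr,new = P_cr,old × (K_old/K_new)² = 0.226 × (2/1)²
= 0.226 × 4.000 = 0.904 kip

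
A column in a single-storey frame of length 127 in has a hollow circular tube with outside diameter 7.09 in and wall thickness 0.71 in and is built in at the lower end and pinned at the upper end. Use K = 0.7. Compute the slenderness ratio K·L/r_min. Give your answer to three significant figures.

Inner diameter d_i = 7.09 − 2×0.71 = 5.670 in
I = π(d_o⁴ − d_i⁴)/64 = π(7.09⁴ − 5.670⁴)/64 = 73.30 in⁴
A = 14.23 in²;  r_min = √(I/A) = √(73.30/14.23) = 2.270 in
L_e = K·L = 0.7 × 127 = 88.90 in
λ = L_e / r_min = 88.900 / 2.270 = 39.2

λ ≈ 39.2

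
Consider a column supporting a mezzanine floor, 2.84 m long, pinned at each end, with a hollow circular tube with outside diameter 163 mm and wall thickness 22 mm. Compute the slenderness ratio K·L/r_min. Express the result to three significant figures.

λ ≈ 56.3

Inner diameter d_i = 163 − 2×22 = 119.0 mm
I = π(d_o⁴ − d_i⁴)/64 = π(163⁴ − 119.0⁴)/64 = 2.481×10^7 mm⁴
A = 9.745×10^3 mm²;  r_min = √(I/A) = √(2.481×10^7/9.745×10^3) = 50.45 mm
L_e = K·L = 1 × 2.84 m = 2.840 m = 2840.0 mm
λ = L_e / r_min = 2840.0 / 50.45 = 56.3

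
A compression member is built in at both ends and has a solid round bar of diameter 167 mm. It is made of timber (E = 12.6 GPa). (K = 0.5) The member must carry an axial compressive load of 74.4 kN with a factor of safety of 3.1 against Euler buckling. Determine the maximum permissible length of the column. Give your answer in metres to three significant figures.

I = πd⁴/64 = π×167⁴/64 = 3.818×10^7 mm⁴
I = 3.818×10^-5 m⁴
Required critical load P_cr = n·P = 3.1 × 74.4 = 230.6 kN = 2.306×10^5 N
From P_cr = π²EI/(K·L)²:  L = (1/K)·√(π²EI/P_cr) = (1/0.5)·√(π²×1.26×10^10×3.818×10^-5/2.306×10^5)
L = 9.07 m

L_max ≈ 9.07 m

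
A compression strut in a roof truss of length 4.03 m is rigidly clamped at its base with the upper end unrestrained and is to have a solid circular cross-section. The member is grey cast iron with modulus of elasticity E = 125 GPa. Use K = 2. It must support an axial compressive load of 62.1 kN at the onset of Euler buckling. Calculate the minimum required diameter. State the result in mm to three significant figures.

L_e = K·L = 2 × 4.03 = 8.060 m
Required I = P_cr·L_e²/(π²E) = 6.210×10^4 × 8.060² / (π² × 1.25×10^11) = 3.270×10^-6 m⁴
I_req = 3.270×10^6 mm⁴
Solid circle: I = πd⁴/64  ⇒  d = (64I/π)^(1/4) = (64×3.270×10^6/π)^(1/4) = 90.3 mm

d ≈ 90.3 mm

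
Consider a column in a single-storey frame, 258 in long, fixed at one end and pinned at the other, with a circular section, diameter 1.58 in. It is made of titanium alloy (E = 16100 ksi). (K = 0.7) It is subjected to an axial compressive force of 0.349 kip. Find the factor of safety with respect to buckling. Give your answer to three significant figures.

I = πd⁴/64 = π×1.58⁴/64 = 0.3059 in⁴
Effective length L_e = K·L = 0.7 × 258 = 180.6 in
P_cr = π²EI / L_e² = π² × 16100×10³ × 0.3059 / 180.6² = 1.490×10^3 lb
Factor of safety n = P_cr / P = 1.4904 / 0.349 = 4.27

n ≈ 4.27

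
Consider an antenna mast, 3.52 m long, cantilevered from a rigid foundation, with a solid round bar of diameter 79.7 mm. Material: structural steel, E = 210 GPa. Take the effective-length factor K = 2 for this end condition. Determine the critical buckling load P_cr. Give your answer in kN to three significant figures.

P_cr ≈ 82.8 kN

I = πd⁴/64 = π×79.7⁴/64 = 1.981×10^6 mm⁴
I = 1.981×10^6 mm⁴ = 1.981×10^-6 m⁴
Effective length L_e = K·L = 2 × 3.52 = 7.040 m
P_cr = π²EI / L_e² = π² × 210×10⁹ × 1.981×10^-6 / 7.040² = 8.283×10^4 N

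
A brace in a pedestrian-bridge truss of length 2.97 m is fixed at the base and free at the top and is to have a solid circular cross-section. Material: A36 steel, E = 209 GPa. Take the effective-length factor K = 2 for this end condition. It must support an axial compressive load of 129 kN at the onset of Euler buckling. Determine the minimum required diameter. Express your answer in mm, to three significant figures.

d ≈ 81.9 mm

L_e = K·L = 2 × 2.97 = 5.940 m
Required I = P_cr·L_e²/(π²E) = 1.290×10^5 × 5.940² / (π² × 2.09×10^11) = 2.207×10^-6 m⁴
I_req = 2.207×10^6 mm⁴
Solid circle: I = πd⁴/64  ⇒  d = (64I/π)^(1/4) = (64×2.207×10^6/π)^(1/4) = 81.9 mm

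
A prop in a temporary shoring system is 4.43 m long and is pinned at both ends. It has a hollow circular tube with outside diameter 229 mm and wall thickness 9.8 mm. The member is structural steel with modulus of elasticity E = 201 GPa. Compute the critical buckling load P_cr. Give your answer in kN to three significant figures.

Inner diameter d_i = 229 − 2×9.8 = 209.4 mm
I = π(d_o⁴ − d_i⁴)/64 = π(229⁴ − 209.4⁴)/64 = 4.061×10^7 mm⁴
I = 4.061×10^7 mm⁴ = 4.061×10^-5 m⁴
Effective length L_e = K·L = 1 × 4.43 = 4.430 m
P_cr = π²EI / L_e² = π² × 201×10⁹ × 4.061×10^-5 / 4.430² = 4.105×10^6 N

P_cr ≈ 4110 kN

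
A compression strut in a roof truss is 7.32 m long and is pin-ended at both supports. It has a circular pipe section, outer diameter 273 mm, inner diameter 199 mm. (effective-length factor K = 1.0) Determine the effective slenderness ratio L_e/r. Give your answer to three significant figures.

λ ≈ 86.7

d_o = 273 mm, d_i = 199 mm
I = π(d_o⁴ − d_i⁴)/64 = π(273⁴ − 199.0⁴)/64 = 1.957×10^8 mm⁴
A = 2.743×10^4 mm²;  r_min = √(I/A) = √(1.957×10^8/2.743×10^4) = 84.46 mm
L_e = K·L = 1 × 7.32 m = 7.320 m = 7320.0 mm
λ = L_e / r_min = 7320.0 / 84.46 = 86.7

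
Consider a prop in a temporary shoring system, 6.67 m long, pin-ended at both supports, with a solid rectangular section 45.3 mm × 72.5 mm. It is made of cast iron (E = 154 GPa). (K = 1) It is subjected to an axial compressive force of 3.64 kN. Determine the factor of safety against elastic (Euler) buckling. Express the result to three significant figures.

Buckling occurs about the weak axis: I_min = h·b³/12 with b = 45.3 mm (the shorter side).
I_min = 72.5×45.3³/12 = 5.616×10^5 mm⁴
I = 5.616×10^5 mm⁴ = 5.616×10^-7 m⁴
Effective length L_e = K·L = 1 × 6.67 = 6.670 m
P_cr = π²EI / L_e² = π² × 154×10⁹ × 5.616×10^-7 / 6.670² = 1.919×10^4 N
Factor of safety n = P_cr / P = 19.188 / 3.64 = 5.27

n ≈ 5.27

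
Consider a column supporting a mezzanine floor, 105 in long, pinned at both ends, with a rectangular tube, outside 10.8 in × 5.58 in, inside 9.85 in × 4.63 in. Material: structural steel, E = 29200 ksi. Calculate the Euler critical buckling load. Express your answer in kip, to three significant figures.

Weak-axis I_min = (h_o·b_o³ − h_i·b_i³)/12 with b_o = 5.58, b_i = 4.630 in (shorter outer/inner sides).
I_min = (10.8×5.58³ − 9.850×4.630³)/12 = 74.90 in⁴
Effective length L_e = K·L = 1 × 105 = 105.0 in
P_cr = π²EI / L_e² = π² × 29200×10³ × 74.90 / 105.0² = 1.958×10^6 lb

P_cr ≈ 1960 kip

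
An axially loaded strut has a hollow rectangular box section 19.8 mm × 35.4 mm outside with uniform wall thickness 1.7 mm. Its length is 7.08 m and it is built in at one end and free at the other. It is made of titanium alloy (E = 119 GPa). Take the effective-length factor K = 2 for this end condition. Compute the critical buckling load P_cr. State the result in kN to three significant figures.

P_cr ≈ 0.0652 kN

Inner dimensions: h_i = 35.4 − 2×1.7 = 32.00 mm, b_i = 19.8 − 2×1.7 = 16.40 mm
Weak-axis I_min = (h_o·b_o³ − h_i·b_i³)/12 with b_o = 19.8, b_i = 16.40 mm (shorter outer/inner sides).
I_min = (35.4×19.8³ − 32.00×16.40³)/12 = 1.114×10^4 mm⁴
I = 1.114×10^4 mm⁴ = 1.114×10^-8 m⁴
Effective length L_e = K·L = 2 × 7.08 = 14.16 m
P_cr = π²EI / L_e² = π² × 119×10⁹ × 1.114×10^-8 / 14.16² = 65.23 N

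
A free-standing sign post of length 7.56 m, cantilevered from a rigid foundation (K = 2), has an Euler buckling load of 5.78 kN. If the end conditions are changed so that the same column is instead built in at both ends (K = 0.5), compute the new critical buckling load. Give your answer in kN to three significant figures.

P_cr ∝ 1/K², so P_cr,new = P_cr,old × (K_old/K_new)² = 5.78 × (2/0.5)²
= 5.78 × 16.00 = 92.5 kN

P_cr ≈ 92.5 kN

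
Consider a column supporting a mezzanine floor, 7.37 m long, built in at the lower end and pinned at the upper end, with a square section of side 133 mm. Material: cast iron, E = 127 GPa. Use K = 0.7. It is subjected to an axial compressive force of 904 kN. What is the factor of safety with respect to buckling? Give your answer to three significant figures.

I = a⁴/12 = 133⁴/12 = 2.608×10^7 mm⁴
I = 2.608×10^7 mm⁴ = 2.608×10^-5 m⁴
Effective length L_e = K·L = 0.7 × 7.37 = 5.159 m
P_cr = π²EI / L_e² = π² × 127×10⁹ × 2.608×10^-5 / 5.159² = 1.228×10^6 N
Factor of safety n = P_cr / P = 1228.0 / 904 = 1.36

n ≈ 1.36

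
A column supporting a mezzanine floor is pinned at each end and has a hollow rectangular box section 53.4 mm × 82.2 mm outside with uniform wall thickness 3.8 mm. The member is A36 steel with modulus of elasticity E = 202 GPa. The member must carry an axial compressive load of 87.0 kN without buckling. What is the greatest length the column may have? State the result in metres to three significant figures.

Inner dimensions: h_i = 82.2 − 2×3.8 = 74.60 mm, b_i = 53.4 − 2×3.8 = 45.80 mm
Weak-axis I_min = (h_o·b_o³ − h_i·b_i³)/12 with b_o = 53.4, b_i = 45.80 mm (shorter outer/inner sides).
I_min = (82.2×53.4³ − 74.60×45.80³)/12 = 4.458×10^5 mm⁴
I = 4.458×10^-7 m⁴
At the buckling limit P_cr = P = 8.700×10^4 N
From P_cr = π²EI/(K·L)²:  L = (1/K)·√(π²EI/P_cr) = (1/1)·√(π²×2.02×10^11×4.458×10^-7/8.700×10^4)
L = 3.20 m

L_max ≈ 3.20 m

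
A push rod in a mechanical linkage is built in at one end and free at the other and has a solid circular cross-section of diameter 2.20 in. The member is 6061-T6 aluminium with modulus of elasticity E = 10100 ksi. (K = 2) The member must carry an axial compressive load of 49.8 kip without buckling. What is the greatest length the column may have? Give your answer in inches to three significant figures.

L_max ≈ 24.0 in

I = πd⁴/64 = π×2.20⁴/64 = 1.150 in⁴
At the buckling limit P_cr = P = 4.980×10^4 lb
From P_cr = π²EI/(K·L)²:  L = (1/K)·√(π²EI/P_cr) = (1/2)·√(π²×1.01×10^7×1.150/4.980×10^4)
L = 24.0 in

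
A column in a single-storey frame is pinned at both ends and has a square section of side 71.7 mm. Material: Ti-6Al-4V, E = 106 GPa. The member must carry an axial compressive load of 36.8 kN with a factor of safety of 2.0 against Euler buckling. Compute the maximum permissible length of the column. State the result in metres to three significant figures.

I = a⁴/12 = 71.7⁴/12 = 2.202×10^6 mm⁴
I = 2.202×10^-6 m⁴
Required critical load P_cr = n·P = 2.0 × 36.8 = 73.60 kN = 7.360×10^4 N
From P_cr = π²EI/(K·L)²:  L = (1/K)·√(π²EI/P_cr) = (1/1)·√(π²×1.06×10^11×2.202×10^-6/7.360×10^4)
L = 5.60 m

L_max ≈ 5.60 m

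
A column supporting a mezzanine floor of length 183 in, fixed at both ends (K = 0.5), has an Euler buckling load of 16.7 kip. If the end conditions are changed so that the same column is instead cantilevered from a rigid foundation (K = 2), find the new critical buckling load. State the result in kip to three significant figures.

P_cr ≈ 1.04 kip

P_cr ∝ 1/K², so P_cr,new = P_cr,old × (K_old/K_new)² = 16.7 × (0.5/2)²
= 16.7 × 0.06250 = 1.04 kip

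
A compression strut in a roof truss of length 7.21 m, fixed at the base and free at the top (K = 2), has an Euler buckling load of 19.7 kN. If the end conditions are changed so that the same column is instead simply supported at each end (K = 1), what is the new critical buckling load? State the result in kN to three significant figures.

P_cr ∝ 1/K², so P_cr,new = P_cr,old × (K_old/K_new)² = 19.7 × (2/1)²
= 19.7 × 4.000 = 78.8 kN

P_cr ≈ 78.8 kN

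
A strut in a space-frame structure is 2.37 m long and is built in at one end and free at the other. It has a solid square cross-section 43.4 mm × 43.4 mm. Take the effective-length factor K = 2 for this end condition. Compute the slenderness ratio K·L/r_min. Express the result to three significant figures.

For a square r = a/√12 = 43.4/√12 = 12.53 mm
L_e = K·L = 2 × 2.37 m = 4.740 m = 4740.0 mm
λ = L_e / r_min = 4740.0 / 12.53 = 378

λ ≈ 378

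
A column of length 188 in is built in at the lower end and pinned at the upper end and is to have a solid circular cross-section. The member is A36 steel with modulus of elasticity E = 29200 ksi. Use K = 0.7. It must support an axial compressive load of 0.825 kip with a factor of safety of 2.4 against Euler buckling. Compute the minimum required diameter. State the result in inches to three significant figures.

d ≈ 1.25 in

Required P_cr = n·P = 2.4 × 0.825 = 1.980 kip
L_e = K·L = 0.7 × 188 = 131.6 in
Required I = P_cr·L_e²/(π²E) = 1.980×10^3 × 131.6² / (π² × 2.92×10^7) = 0.1190 in⁴
Solid circle: I = πd⁴/64  ⇒  d = (64I/π)^(1/4) = (64×0.1190/π)^(1/4) = 1.25 in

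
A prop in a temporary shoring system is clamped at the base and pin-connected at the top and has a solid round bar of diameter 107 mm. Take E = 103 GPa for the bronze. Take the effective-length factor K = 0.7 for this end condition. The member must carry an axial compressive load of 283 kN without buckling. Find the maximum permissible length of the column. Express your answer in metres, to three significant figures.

L_max ≈ 6.87 m

I = πd⁴/64 = π×107⁴/64 = 6.434×10^6 mm⁴
I = 6.434×10^-6 m⁴
At the buckling limit P_cr = P = 2.830×10^5 N
From P_cr = π²EI/(K·L)²:  L = (1/K)·√(π²EI/P_cr) = (1/0.7)·√(π²×1.03×10^11×6.434×10^-6/2.830×10^5)
L = 6.87 m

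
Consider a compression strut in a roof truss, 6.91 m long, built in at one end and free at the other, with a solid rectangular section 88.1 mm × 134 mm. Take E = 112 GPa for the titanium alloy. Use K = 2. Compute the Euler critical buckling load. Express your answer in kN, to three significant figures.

Buckling occurs about the weak axis: I_min = h·b³/12 with b = 88.1 mm (the shorter side).
I_min = 134×88.1³/12 = 7.636×10^6 mm⁴
I = 7.636×10^6 mm⁴ = 7.636×10^-6 m⁴
Effective length L_e = K·L = 2 × 6.91 = 13.82 m
P_cr = π²EI / L_e² = π² × 112×10⁹ × 7.636×10^-6 / 13.82² = 4.419×10^4 N

P_cr ≈ 44.2 kN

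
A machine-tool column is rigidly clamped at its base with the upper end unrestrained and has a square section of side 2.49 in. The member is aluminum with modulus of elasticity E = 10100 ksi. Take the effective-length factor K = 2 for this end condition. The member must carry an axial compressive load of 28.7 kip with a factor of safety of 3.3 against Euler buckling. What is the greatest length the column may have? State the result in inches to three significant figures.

L_max ≈ 29.0 in

I = a⁴/12 = 2.49⁴/12 = 3.203 in⁴
Required critical load P_cr = n·P = 3.3 × 28.7 = 94.71 kip = 9.471×10^4 lb
From P_cr = π²EI/(K·L)²:  L = (1/K)·√(π²EI/P_cr) = (1/2)·√(π²×1.01×10^7×3.203/9.471×10^4)
L = 29.0 in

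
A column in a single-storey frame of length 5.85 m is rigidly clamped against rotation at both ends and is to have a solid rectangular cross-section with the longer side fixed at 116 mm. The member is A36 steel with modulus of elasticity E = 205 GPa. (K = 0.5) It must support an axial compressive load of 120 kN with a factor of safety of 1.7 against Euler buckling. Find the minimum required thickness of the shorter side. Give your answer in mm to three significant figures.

b ≈ 44.7 mm

Required P_cr = n·P = 1.7 × 120 = 204.0 kN
L_e = K·L = 0.5 × 5.85 = 2.925 m
Required I = P_cr·L_e²/(π²E) = 2.040×10^5 × 2.925² / (π² × 2.05×10^11) = 8.626×10^-7 m⁴
I_req = 8.626×10^5 mm⁴
Rectangle, weak axis: I_min = h·b³/12 with h = 116 mm fixed  ⇒  b = (12I/h)^(1/3) = 44.7 mm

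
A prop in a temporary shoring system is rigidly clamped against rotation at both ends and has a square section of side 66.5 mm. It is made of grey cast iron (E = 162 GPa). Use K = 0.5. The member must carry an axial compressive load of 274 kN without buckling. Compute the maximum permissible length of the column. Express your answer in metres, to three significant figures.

L_max ≈ 6.17 m

I = a⁴/12 = 66.5⁴/12 = 1.630×10^6 mm⁴
I = 1.630×10^-6 m⁴
At the buckling limit P_cr = P = 2.740×10^5 N
From P_cr = π²EI/(K·L)²:  L = (1/K)·√(π²EI/P_cr) = (1/0.5)·√(π²×1.62×10^11×1.630×10^-6/2.740×10^5)
L = 6.17 m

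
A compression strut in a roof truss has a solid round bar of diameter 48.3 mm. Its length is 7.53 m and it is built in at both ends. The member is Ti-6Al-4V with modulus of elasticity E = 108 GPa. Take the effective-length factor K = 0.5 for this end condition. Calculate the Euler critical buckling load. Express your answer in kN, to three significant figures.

P_cr ≈ 20.1 kN

I = πd⁴/64 = π×48.3⁴/64 = 2.672×10^5 mm⁴
I = 2.672×10^5 mm⁴ = 2.672×10^-7 m⁴
Effective length L_e = K·L = 0.5 × 7.53 = 3.765 m
P_cr = π²EI / L_e² = π² × 108×10⁹ × 2.672×10^-7 / 3.765² = 2.009×10^4 N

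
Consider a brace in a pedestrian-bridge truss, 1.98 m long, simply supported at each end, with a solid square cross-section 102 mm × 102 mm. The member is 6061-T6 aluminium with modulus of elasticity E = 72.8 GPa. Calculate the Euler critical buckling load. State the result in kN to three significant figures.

P_cr ≈ 1650 kN

I = a⁴/12 = 102⁴/12 = 9.020×10^6 mm⁴
I = 9.020×10^6 mm⁴ = 9.020×10^-6 m⁴
Effective length L_e = K·L = 1 × 1.98 = 1.980 m
P_cr = π²EI / L_e² = π² × 72.8×10⁹ × 9.020×10^-6 / 1.980² = 1.653×10^6 N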